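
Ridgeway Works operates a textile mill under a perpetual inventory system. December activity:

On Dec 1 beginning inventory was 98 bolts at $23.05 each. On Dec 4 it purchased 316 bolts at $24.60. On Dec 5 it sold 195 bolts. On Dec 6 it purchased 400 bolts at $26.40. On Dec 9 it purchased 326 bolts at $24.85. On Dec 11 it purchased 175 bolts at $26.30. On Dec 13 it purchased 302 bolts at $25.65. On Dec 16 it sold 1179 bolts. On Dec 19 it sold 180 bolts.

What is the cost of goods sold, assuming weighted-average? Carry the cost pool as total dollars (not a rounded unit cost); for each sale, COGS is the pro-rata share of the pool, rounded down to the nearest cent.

After Dec 1: 98 on hand, pool $2,258.90 (≈ $23.0500 each)
After Dec 4: 414 on hand, pool $10,032.50 (≈ $24.2331 each)
Dec 5, sell 195: 195/414 × $10,032.50 → $4,725.45
After Dec 6: 619 on hand, pool $15,867.05 (≈ $25.6334 each)
After Dec 9: 945 on hand, pool $23,968.15 (≈ $25.3631 each)
After Dec 11: 1120 on hand, pool $28,570.65 (≈ $25.5095 each)
After Dec 13: 1422 on hand, pool $36,316.95 (≈ $25.5393 each)
Dec 16, sell 1179: 1179/1422 × $36,316.95 → $30,110.88
Dec 19, sell 180: 180/243 × $6,206.07 → $4,597.08
Total COGS = $4,725.45 + $30,110.88 + $4,597.08 = $39,433.41
Ending inventory (cost pool remaining) = $1,608.99

COGS = $39,433.41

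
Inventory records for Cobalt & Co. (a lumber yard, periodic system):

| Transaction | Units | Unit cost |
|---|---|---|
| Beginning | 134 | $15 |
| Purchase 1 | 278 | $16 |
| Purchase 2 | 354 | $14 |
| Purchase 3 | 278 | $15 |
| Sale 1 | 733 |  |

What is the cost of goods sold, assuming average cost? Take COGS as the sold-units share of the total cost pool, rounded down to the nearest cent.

COGS = $10,941.63

Sale 1, sell 733: 733/1044 × $15,584.00 → $10,941.63
Ending inventory (cost pool remaining) = $4,642.37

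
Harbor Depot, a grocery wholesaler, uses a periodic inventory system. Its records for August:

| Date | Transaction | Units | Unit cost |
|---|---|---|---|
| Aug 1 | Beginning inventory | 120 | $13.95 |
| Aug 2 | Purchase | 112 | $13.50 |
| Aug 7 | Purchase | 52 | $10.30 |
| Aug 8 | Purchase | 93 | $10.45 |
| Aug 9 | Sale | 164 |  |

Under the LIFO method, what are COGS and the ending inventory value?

COGS = $1,763.95; ending inventory = $2,929.50

Aug 9, 164 sold [LIFO — newest first]: 93 @ $10.45 + 52 @ $10.30 + 19 @ $13.50 = $1,763.95
Ending inventory: 120 @ $13.95 + 93 @ $13.50 = $2,929.50
Check: goods available $4,693.45 = COGS $1,763.95 + ending $2,929.50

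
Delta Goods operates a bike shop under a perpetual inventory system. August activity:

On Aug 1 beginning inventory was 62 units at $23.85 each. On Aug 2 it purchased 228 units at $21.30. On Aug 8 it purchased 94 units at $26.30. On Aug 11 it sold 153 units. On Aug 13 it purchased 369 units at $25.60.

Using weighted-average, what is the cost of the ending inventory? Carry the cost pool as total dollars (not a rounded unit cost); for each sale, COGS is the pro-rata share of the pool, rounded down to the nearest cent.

Ending inventory = $14,744.55

After Aug 1: 62 on hand, pool $1,478.70 (≈ $23.8500 each)
After Aug 2: 290 on hand, pool $6,335.10 (≈ $21.8452 each)
After Aug 8: 384 on hand, pool $8,807.30 (≈ $22.9357 each)
Aug 11, sell 153: 153/384 × $8,807.30 → $3,509.15
After Aug 13: 600 on hand, pool $14,744.55 (≈ $24.5743 each)
Ending inventory (cost pool remaining) = $14,744.55
Check: goods available $18,253.70 = COGS $3,509.15 + ending $14,744.55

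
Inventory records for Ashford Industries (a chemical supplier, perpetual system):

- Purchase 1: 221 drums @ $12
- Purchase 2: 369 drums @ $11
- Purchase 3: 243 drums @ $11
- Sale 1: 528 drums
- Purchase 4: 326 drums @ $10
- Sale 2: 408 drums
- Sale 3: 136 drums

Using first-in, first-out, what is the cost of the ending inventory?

Sale 1 (528) [FIFO — oldest first]: 221 @ $12 + 307 @ $11 = $6,029
Sale 2 (408) [FIFO — oldest first]: 62 @ $11 + 243 @ $11 + 103 @ $10 = $4,385
Sale 3 (136) [FIFO — oldest first]: 136 @ $10 = $1,360
Total COGS = $6,029 + $4,385 + $1,360 = $11,774
Ending inventory: 87 @ $10 = $870
Check: goods available $12,644 = COGS $11,774 + ending $870

Ending inventory = $870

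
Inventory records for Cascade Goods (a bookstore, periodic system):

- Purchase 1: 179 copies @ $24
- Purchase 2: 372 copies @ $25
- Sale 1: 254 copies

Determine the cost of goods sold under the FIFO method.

Sale 1 (254) [FIFO — oldest first]: 179 @ $24 + 75 @ $25 = $6,171
Ending inventory: 297 @ $25 = $7,425

COGS = $6,171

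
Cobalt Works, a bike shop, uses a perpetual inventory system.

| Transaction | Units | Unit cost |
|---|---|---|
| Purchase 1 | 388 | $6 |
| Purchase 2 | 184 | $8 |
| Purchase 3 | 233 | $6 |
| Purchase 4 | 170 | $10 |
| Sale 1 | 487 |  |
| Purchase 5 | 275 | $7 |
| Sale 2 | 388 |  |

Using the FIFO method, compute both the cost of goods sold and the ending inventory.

Sale 1 (487) [FIFO — oldest first]: 388 @ $6 + 99 @ $8 = $3,120
Sale 2 (388) [FIFO — oldest first]: 85 @ $8 + 233 @ $6 + 70 @ $10 = $2,778
Total COGS = $3,120 + $2,778 = $5,898
Ending inventory: 100 @ $10 + 275 @ $7 = $2,925

COGS = $5,898; ending inventory = $2,925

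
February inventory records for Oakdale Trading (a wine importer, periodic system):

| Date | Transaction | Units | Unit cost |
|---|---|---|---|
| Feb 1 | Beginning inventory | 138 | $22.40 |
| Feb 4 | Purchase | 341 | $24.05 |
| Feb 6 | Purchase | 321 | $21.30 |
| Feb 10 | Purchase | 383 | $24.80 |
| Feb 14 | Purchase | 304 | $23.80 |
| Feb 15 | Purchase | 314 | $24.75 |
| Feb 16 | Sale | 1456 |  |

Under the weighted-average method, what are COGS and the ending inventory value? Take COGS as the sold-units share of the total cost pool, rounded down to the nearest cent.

Feb 16, sell 1456: 1456/1801 × $42,634.65 → $34,467.54
Ending inventory (cost pool remaining) = $8,167.11
Check: goods available $42,634.65 = COGS $34,467.54 + ending $8,167.11

COGS = $34,467.54; ending inventory = $8,167.11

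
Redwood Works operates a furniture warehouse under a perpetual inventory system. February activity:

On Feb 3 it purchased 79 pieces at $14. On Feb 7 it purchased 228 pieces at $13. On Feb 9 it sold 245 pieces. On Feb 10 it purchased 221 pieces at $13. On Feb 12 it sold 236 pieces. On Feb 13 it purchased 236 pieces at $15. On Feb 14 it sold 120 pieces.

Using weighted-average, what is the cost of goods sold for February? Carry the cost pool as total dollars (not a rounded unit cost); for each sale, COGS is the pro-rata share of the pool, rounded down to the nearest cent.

After Feb 3: 79 on hand, pool $1,106.00 (≈ $14.0000 each)
After Feb 7: 307 on hand, pool $4,070.00 (≈ $13.2573 each)
Feb 9, sell 245: 245/307 × $4,070.00 → $3,248.04
After Feb 10: 283 on hand, pool $3,694.96 (≈ $13.0564 each)
Feb 12, sell 236: 236/283 × $3,694.96 → $3,081.30
After Feb 13: 283 on hand, pool $4,153.66 (≈ $14.6772 each)
Feb 14, sell 120: 120/283 × $4,153.66 → $1,761.26
Total COGS = $3,248.04 + $3,081.30 + $1,761.26 = $8,090.60
Ending inventory (cost pool remaining) = $2,392.40

COGS = $8,090.60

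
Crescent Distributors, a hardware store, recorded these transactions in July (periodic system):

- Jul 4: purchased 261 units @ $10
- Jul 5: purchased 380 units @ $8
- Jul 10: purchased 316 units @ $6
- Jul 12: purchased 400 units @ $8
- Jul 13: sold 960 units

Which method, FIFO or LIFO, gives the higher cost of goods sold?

FIFO COGS: 261 @ $10 + 380 @ $8 + 316 @ $6 + 3 @ $8 = $7,570
LIFO COGS: 400 @ $8 + 316 @ $6 + 244 @ $8 = $7,048

FIFO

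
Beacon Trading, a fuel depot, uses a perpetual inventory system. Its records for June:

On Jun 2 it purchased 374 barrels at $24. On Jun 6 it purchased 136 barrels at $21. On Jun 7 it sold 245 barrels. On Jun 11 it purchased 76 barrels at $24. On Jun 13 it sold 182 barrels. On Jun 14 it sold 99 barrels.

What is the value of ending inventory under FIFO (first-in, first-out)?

Jun 7, 245 sold [FIFO — oldest first]: 245 @ $24 = $5,880
Jun 13, 182 sold [FIFO — oldest first]: 129 @ $24 + 53 @ $21 = $4,209
Jun 14, 99 sold [FIFO — oldest first]: 83 @ $21 + 16 @ $24 = $2,127
Total COGS = $5,880 + $4,209 + $2,127 = $12,216
Ending inventory: 60 @ $24 = $1,440
Check: goods available $13,656 = COGS $12,216 + ending $1,440

Ending inventory = $1,440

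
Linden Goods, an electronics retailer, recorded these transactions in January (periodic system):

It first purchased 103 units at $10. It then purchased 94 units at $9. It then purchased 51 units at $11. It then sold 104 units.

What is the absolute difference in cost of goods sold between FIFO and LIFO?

FIFO COGS: 103 @ $10 + 1 @ $9 = $1,039
LIFO COGS: 51 @ $11 + 53 @ $9 = $1,038
Difference = |$1,039 − $1,038| = $1

$1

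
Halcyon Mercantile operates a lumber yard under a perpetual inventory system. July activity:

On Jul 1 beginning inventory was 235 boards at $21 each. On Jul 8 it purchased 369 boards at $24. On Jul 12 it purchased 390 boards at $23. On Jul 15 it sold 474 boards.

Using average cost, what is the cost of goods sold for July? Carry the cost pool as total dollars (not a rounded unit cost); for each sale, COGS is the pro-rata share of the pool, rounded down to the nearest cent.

COGS = $10,853.83

After Jul 1: 235 on hand, pool $4,935.00 (≈ $21.0000 each)
After Jul 8: 604 on hand, pool $13,791.00 (≈ $22.8328 each)
After Jul 12: 994 on hand, pool $22,761.00 (≈ $22.8984 each)
Jul 15, sell 474: 474/994 × $22,761.00 → $10,853.83
Ending inventory (cost pool remaining) = $11,907.17
Check: goods available $22,761.00 = COGS $10,853.83 + ending $11,907.17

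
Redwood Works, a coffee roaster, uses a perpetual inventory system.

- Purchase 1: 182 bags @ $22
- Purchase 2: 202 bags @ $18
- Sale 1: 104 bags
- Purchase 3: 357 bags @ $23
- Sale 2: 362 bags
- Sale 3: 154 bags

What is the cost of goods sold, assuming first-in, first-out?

COGS = $13,068

Sale 1 (104) [FIFO — oldest first]: 104 @ $22 = $2,288
Sale 2 (362) [FIFO — oldest first]: 78 @ $22 + 202 @ $18 + 82 @ $23 = $7,238
Sale 3 (154) [FIFO — oldest first]: 154 @ $23 = $3,542
Total COGS = $2,288 + $7,238 + $3,542 = $13,068
Ending inventory: 121 @ $23 = $2,783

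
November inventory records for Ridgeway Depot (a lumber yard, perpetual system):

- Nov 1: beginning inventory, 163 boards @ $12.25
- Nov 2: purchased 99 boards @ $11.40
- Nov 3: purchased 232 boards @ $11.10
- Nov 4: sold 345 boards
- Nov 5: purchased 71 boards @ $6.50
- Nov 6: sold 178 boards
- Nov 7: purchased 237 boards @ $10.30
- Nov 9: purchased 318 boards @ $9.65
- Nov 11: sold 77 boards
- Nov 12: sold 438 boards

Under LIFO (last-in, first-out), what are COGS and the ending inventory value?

Nov 4, 345 sold [LIFO — newest first]: 232 @ $11.10 + 99 @ $11.40 + 14 @ $12.25 = $3,875.30
Nov 6, 178 sold [LIFO — newest first]: 71 @ $6.50 + 107 @ $12.25 = $1,772.25
Nov 11, 77 sold [LIFO — newest first]: 77 @ $9.65 = $743.05
Nov 12, 438 sold [LIFO — newest first]: 241 @ $9.65 + 197 @ $10.30 = $4,354.75
Total COGS = $3,875.30 + $1,772.25 + $743.05 + $4,354.75 = $10,745.35
Ending inventory: 42 @ $12.25 + 40 @ $10.30 = $926.50

COGS = $10,745.35; ending inventory = $926.50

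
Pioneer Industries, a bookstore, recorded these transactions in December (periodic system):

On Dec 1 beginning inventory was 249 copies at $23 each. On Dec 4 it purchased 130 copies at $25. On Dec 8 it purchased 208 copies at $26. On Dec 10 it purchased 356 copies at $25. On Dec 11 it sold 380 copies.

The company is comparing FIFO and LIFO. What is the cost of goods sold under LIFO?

FIFO COGS: 249 @ $23 + 130 @ $25 + 1 @ $26 = $9,003
LIFO COGS: 356 @ $25 + 24 @ $26 = $9,524

COGS = $9,524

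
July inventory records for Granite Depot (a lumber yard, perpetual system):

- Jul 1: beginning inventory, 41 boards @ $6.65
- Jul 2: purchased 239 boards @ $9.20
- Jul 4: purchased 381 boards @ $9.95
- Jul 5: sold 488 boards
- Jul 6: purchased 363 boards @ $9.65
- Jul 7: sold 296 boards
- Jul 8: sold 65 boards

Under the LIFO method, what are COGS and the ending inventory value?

COGS = $8,259.00; ending inventory = $1,506.35

Jul 5, 488 sold [LIFO — newest first]: 381 @ $9.95 + 107 @ $9.20 = $4,775.35
Jul 7, 296 sold [LIFO — newest first]: 296 @ $9.65 = $2,856.40
Jul 8, 65 sold [LIFO — newest first]: 65 @ $9.65 = $627.25
Total COGS = $4,775.35 + $2,856.40 + $627.25 = $8,259.00
Ending inventory: 41 @ $6.65 + 132 @ $9.20 + 2 @ $9.65 = $1,506.35
Check: goods available $9,765.35 = COGS $8,259.00 + ending $1,506.35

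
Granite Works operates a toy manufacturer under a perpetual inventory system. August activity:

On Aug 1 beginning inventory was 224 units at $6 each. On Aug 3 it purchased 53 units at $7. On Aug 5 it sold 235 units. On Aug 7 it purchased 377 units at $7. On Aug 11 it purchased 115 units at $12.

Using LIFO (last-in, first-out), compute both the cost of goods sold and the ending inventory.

Aug 5, 235 sold [LIFO — newest first]: 53 @ $7 + 182 @ $6 = $1,463
Ending inventory: 42 @ $6 + 377 @ $7 + 115 @ $12 = $4,271

COGS = $1,463; ending inventory = $4,271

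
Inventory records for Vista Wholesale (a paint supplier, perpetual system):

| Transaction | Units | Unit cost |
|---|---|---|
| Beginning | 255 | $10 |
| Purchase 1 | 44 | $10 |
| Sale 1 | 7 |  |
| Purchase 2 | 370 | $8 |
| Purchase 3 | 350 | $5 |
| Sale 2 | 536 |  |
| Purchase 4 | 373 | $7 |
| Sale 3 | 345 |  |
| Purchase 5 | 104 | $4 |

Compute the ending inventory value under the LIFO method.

Ending inventory = $5,004

Sale 1 (7) [LIFO — newest first]: 7 @ $10 = $70
Sale 2 (536) [LIFO — newest first]: 350 @ $5 + 186 @ $8 = $3,238
Sale 3 (345) [LIFO — newest first]: 345 @ $7 = $2,415
Total COGS = $70 + $3,238 + $2,415 = $5,723
Ending inventory: 255 @ $10 + 37 @ $10 + 184 @ $8 + 28 @ $7 + 104 @ $4 = $5,004
Check: goods available $10,727 = COGS $5,723 + ending $5,004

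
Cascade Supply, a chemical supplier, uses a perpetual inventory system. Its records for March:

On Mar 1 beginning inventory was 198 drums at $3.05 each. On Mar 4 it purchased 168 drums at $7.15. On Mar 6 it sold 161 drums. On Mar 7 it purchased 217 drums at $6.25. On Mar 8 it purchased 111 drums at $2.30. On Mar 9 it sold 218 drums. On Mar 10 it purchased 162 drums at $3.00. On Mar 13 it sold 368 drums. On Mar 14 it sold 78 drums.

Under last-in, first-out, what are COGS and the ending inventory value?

Mar 6, 161 sold [LIFO — newest first]: 161 @ $7.15 = $1,151.15
Mar 9, 218 sold [LIFO — newest first]: 111 @ $2.30 + 107 @ $6.25 = $924.05
Mar 13, 368 sold [LIFO — newest first]: 162 @ $3.00 + 110 @ $6.25 + 7 @ $7.15 + 89 @ $3.05 = $1,495.00
Mar 14, 78 sold [LIFO — newest first]: 78 @ $3.05 = $237.90
Total COGS = $1,151.15 + $924.05 + $1,495.00 + $237.90 = $3,808.10
Ending inventory: 31 @ $3.05 = $94.55
Check: goods available $3,902.65 = COGS $3,808.10 + ending $94.55

COGS = $3,808.10; ending inventory = $94.55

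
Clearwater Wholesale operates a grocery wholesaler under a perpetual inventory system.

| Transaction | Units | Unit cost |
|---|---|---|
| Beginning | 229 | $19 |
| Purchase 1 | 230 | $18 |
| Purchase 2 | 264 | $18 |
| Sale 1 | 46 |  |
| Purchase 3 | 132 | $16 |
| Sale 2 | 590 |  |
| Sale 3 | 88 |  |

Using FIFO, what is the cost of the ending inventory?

Ending inventory = $2,096

Sale 1 (46) [FIFO — oldest first]: 46 @ $19 = $874
Sale 2 (590) [FIFO — oldest first]: 183 @ $19 + 230 @ $18 + 177 @ $18 = $10,803
Sale 3 (88) [FIFO — oldest first]: 87 @ $18 + 1 @ $16 = $1,582
Total COGS = $874 + $10,803 + $1,582 = $13,259
Ending inventory: 131 @ $16 = $2,096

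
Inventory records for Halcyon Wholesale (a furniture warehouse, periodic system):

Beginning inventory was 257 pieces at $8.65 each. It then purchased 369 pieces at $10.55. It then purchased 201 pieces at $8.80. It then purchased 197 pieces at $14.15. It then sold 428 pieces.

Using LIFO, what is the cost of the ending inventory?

Sale 1 (428) [LIFO — newest first]: 197 @ $14.15 + 201 @ $8.80 + 30 @ $10.55 = $4,872.85
Ending inventory: 257 @ $8.65 + 339 @ $10.55 = $5,799.50
Check: goods available $10,672.35 = COGS $4,872.85 + ending $5,799.50

Ending inventory = $5,799.50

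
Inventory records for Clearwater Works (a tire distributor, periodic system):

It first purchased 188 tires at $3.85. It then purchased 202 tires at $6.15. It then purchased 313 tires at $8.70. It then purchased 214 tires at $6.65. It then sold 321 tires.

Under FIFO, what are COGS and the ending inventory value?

COGS = $1,541.75; ending inventory = $4,570.55

Sale 1 (321) [FIFO — oldest first]: 188 @ $3.85 + 133 @ $6.15 = $1,541.75
Ending inventory: 69 @ $6.15 + 313 @ $8.70 + 214 @ $6.65 = $4,570.55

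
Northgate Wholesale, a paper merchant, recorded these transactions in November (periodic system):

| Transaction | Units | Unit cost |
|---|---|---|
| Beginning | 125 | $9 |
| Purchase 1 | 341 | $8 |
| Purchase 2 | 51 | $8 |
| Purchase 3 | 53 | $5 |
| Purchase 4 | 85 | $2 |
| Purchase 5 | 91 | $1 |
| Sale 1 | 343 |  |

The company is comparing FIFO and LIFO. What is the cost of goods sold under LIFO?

COGS = $1,438

FIFO COGS: 125 @ $9 + 218 @ $8 = $2,869
LIFO COGS: 91 @ $1 + 85 @ $2 + 53 @ $5 + 51 @ $8 + 63 @ $8 = $1,438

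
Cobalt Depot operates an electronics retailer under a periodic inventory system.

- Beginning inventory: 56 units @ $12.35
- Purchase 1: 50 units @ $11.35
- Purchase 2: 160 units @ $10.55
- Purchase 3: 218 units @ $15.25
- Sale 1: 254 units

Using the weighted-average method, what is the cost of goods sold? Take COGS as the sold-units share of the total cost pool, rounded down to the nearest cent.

Sale 1, sell 254: 254/484 × $6,271.60 → $3,291.29
Ending inventory (cost pool remaining) = $2,980.31
Check: goods available $6,271.60 = COGS $3,291.29 + ending $2,980.31

COGS = $3,291.29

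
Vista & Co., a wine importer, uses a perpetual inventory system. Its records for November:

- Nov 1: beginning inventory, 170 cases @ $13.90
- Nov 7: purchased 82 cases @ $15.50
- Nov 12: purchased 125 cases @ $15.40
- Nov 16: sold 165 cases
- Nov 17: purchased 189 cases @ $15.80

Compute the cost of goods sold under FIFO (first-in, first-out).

Nov 16, 165 sold [FIFO — oldest first]: 165 @ $13.90 = $2,293.50
Ending inventory: 5 @ $13.90 + 82 @ $15.50 + 125 @ $15.40 + 189 @ $15.80 = $6,251.70
Check: goods available $8,545.20 = COGS $2,293.50 + ending $6,251.70

COGS = $2,293.50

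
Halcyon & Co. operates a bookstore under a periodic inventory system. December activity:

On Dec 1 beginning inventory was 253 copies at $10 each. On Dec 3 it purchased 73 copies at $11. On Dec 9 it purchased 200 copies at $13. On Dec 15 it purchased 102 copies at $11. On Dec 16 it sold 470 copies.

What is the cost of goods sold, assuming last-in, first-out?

COGS = $5,475

Dec 16, 470 sold [LIFO — newest first]: 102 @ $11 + 200 @ $13 + 73 @ $11 + 95 @ $10 = $5,475
Ending inventory: 158 @ $10 = $1,580
Check: goods available $7,055 = COGS $5,475 + ending $1,580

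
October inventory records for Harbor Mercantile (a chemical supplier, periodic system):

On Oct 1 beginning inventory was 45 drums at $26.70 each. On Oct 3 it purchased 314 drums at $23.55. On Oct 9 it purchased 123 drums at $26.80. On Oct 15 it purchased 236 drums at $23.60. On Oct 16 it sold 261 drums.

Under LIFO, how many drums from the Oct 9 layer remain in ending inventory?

Oct 16, 261 sold [LIFO — newest first]: 236 @ $23.60 + 25 @ $26.80 = $6,239.60
Ending inventory: 45 @ $26.70 + 314 @ $23.55 + 98 @ $26.80 = $11,222.60

98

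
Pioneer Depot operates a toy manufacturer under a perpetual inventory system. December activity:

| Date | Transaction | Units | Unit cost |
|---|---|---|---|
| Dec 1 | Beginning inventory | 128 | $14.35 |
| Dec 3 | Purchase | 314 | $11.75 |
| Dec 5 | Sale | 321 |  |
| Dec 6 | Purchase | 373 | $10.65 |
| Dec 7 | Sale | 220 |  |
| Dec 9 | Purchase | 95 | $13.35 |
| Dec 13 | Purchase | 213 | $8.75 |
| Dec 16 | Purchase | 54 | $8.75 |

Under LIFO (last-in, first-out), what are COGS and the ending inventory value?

Dec 5, 321 sold [LIFO — newest first]: 314 @ $11.75 + 7 @ $14.35 = $3,789.95
Dec 7, 220 sold [LIFO — newest first]: 220 @ $10.65 = $2,343.00
Total COGS = $3,789.95 + $2,343.00 = $6,132.95
Ending inventory: 121 @ $14.35 + 153 @ $10.65 + 95 @ $13.35 + 213 @ $8.75 + 54 @ $8.75 = $6,970.30

COGS = $6,132.95; ending inventory = $6,970.30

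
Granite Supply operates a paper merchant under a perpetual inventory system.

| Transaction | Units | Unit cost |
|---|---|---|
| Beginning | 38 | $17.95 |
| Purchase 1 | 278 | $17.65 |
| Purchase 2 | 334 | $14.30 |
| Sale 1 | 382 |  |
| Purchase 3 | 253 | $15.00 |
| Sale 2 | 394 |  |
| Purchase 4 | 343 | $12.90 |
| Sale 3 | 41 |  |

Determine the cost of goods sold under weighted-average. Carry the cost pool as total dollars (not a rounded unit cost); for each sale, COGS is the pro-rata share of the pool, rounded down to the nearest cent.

After Beginning: 38 on hand, pool $682.10 (≈ $17.9500 each)
After Purchase 1: 316 on hand, pool $5,588.80 (≈ $17.6861 each)
After Purchase 2: 650 on hand, pool $10,365.00 (≈ $15.9462 each)
Sale 1, sell 382: 382/650 × $10,365.00 → $6,091.43
After Purchase 3: 521 on hand, pool $8,068.57 (≈ $15.4867 each)
Sale 2, sell 394: 394/521 × $8,068.57 → $6,101.75
After Purchase 4: 470 on hand, pool $6,391.52 (≈ $13.5990 each)
Sale 3, sell 41: 41/470 × $6,391.52 → $557.55
Total COGS = $6,091.43 + $6,101.75 + $557.55 = $12,750.73
Ending inventory (cost pool remaining) = $5,833.97

COGS = $12,750.73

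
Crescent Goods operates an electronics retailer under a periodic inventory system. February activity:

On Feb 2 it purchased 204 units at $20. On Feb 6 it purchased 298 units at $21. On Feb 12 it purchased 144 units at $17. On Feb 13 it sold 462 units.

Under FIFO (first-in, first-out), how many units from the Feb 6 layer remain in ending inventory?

Feb 13, 462 sold [FIFO — oldest first]: 204 @ $20 + 258 @ $21 = $9,498
Ending inventory: 40 @ $21 + 144 @ $17 = $3,288
Check: goods available $12,786 = COGS $9,498 + ending $3,288

40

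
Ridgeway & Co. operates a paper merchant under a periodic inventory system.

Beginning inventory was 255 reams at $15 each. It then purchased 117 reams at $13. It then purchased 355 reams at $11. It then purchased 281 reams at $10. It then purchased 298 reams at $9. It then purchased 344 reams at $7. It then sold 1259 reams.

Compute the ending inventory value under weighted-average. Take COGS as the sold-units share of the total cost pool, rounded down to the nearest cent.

Ending inventory = $4,064.27

Sale 1, sell 1259: 1259/1650 × $17,151.00 → $13,086.73
Ending inventory (cost pool remaining) = $4,064.27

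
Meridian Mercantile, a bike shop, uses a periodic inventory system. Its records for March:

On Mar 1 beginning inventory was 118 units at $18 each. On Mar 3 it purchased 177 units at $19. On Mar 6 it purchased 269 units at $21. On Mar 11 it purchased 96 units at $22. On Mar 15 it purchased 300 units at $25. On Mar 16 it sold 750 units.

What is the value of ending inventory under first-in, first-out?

Ending inventory = $5,250

Mar 16, 750 sold [FIFO — oldest first]: 118 @ $18 + 177 @ $19 + 269 @ $21 + 96 @ $22 + 90 @ $25 = $15,498
Ending inventory: 210 @ $25 = $5,250
Check: goods available $20,748 = COGS $15,498 + ending $5,250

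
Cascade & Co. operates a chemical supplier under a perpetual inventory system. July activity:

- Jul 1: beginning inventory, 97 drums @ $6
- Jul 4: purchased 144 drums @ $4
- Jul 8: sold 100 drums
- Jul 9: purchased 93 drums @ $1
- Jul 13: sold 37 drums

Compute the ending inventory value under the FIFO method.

Jul 8, 100 sold [FIFO — oldest first]: 97 @ $6 + 3 @ $4 = $594
Jul 13, 37 sold [FIFO — oldest first]: 37 @ $4 = $148
Total COGS = $594 + $148 = $742
Ending inventory: 104 @ $4 + 93 @ $1 = $509
Check: goods available $1,251 = COGS $742 + ending $509

Ending inventory = $509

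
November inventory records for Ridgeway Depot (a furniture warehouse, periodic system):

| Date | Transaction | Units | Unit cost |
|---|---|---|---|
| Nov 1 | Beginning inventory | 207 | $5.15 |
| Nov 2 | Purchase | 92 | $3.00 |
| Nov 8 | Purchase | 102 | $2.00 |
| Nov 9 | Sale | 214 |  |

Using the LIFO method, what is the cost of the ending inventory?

Ending inventory = $963.05

Nov 9, 214 sold [LIFO — newest first]: 102 @ $2.00 + 92 @ $3.00 + 20 @ $5.15 = $583.00
Ending inventory: 187 @ $5.15 = $963.05
Check: goods available $1,546.05 = COGS $583.00 + ending $963.05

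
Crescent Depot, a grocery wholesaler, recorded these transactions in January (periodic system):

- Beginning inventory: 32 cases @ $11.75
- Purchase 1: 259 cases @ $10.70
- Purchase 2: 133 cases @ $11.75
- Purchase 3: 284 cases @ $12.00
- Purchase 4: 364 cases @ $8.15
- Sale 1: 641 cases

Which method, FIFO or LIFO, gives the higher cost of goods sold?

FIFO

FIFO COGS: 32 @ $11.75 + 259 @ $10.70 + 133 @ $11.75 + 217 @ $12.00 = $7,314.05
LIFO COGS: 364 @ $8.15 + 277 @ $12.00 = $6,290.60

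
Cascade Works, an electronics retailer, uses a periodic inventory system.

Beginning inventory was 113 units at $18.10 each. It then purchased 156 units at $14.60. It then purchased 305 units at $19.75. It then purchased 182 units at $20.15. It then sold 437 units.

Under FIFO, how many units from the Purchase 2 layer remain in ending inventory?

137

Sale 1 (437) [FIFO — oldest first]: 113 @ $18.10 + 156 @ $14.60 + 168 @ $19.75 = $7,640.90
Ending inventory: 137 @ $19.75 + 182 @ $20.15 = $6,373.05
Check: goods available $14,013.95 = COGS $7,640.90 + ending $6,373.05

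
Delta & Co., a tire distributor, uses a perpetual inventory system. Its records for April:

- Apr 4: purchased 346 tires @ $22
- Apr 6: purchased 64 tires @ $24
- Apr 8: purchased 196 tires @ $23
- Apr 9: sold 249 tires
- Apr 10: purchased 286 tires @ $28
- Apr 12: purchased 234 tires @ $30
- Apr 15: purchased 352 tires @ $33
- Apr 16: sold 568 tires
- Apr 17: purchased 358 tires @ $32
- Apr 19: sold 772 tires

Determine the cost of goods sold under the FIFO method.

COGS = $43,852

Apr 9, 249 sold [FIFO — oldest first]: 249 @ $22 = $5,478
Apr 16, 568 sold [FIFO — oldest first]: 97 @ $22 + 64 @ $24 + 196 @ $23 + 211 @ $28 = $14,086
Apr 19, 772 sold [FIFO — oldest first]: 75 @ $28 + 234 @ $30 + 352 @ $33 + 111 @ $32 = $24,288
Total COGS = $5,478 + $14,086 + $24,288 = $43,852
Ending inventory: 247 @ $32 = $7,904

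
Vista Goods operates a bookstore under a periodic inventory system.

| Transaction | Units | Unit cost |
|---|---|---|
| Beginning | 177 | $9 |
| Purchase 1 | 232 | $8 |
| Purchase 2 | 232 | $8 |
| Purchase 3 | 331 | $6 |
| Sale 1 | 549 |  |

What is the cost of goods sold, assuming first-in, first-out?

COGS = $4,569

Sale 1 (549) [FIFO — oldest first]: 177 @ $9 + 232 @ $8 + 140 @ $8 = $4,569
Ending inventory: 92 @ $8 + 331 @ $6 = $2,722
Check: goods available $7,291 = COGS $4,569 + ending $2,722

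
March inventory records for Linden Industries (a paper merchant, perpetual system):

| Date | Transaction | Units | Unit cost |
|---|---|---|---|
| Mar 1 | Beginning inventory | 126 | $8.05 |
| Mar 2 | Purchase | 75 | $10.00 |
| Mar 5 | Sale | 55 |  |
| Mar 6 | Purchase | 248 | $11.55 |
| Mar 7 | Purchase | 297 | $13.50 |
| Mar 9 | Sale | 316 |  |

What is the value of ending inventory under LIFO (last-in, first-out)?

Ending inventory = $3,859.25

Mar 5, 55 sold [LIFO — newest first]: 55 @ $10.00 = $550.00
Mar 9, 316 sold [LIFO — newest first]: 297 @ $13.50 + 19 @ $11.55 = $4,228.95
Total COGS = $550.00 + $4,228.95 = $4,778.95
Ending inventory: 126 @ $8.05 + 20 @ $10.00 + 229 @ $11.55 = $3,859.25
Check: goods available $8,638.20 = COGS $4,778.95 + ending $3,859.25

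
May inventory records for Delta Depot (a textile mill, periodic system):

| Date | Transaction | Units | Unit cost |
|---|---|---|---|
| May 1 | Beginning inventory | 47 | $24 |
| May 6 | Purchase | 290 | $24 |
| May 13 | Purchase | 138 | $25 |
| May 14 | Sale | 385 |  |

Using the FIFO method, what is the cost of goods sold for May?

COGS = $9,288

May 14, 385 sold [FIFO — oldest first]: 47 @ $24 + 290 @ $24 + 48 @ $25 = $9,288
Ending inventory: 90 @ $25 = $2,250
Check: goods available $11,538 = COGS $9,288 + ending $2,250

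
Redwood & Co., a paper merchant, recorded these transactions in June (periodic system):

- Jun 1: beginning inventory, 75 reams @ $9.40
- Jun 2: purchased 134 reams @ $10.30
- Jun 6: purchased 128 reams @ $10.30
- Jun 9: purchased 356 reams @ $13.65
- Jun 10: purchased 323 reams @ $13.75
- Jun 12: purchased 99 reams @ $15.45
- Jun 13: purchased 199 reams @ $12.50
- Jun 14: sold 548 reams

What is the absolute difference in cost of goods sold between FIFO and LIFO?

$1,170.80

FIFO COGS: 75 @ $9.40 + 134 @ $10.30 + 128 @ $10.30 + 211 @ $13.65 = $6,283.75
LIFO COGS: 199 @ $12.50 + 99 @ $15.45 + 250 @ $13.75 = $7,454.55
Difference = |$6,283.75 − $7,454.55| = $1,170.80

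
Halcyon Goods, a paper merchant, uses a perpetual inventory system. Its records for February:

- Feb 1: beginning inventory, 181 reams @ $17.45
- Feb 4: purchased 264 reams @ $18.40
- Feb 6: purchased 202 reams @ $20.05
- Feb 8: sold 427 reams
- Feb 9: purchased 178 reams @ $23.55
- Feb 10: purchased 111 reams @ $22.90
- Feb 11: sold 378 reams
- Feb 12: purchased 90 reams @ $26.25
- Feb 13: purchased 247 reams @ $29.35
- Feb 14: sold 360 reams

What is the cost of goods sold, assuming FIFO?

COGS = $25,242.10

Feb 8, 427 sold [FIFO — oldest first]: 181 @ $17.45 + 246 @ $18.40 = $7,684.85
Feb 11, 378 sold [FIFO — oldest first]: 18 @ $18.40 + 202 @ $20.05 + 158 @ $23.55 = $8,102.20
Feb 14, 360 sold [FIFO — oldest first]: 20 @ $23.55 + 111 @ $22.90 + 90 @ $26.25 + 139 @ $29.35 = $9,455.05
Total COGS = $7,684.85 + $8,102.20 + $9,455.05 = $25,242.10
Ending inventory: 108 @ $29.35 = $3,169.80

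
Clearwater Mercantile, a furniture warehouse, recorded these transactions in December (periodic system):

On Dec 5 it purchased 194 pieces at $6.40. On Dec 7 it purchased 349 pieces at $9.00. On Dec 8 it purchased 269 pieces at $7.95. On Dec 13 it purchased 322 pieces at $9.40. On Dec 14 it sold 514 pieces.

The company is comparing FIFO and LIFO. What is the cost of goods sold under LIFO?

COGS = $4,553.20

FIFO COGS: 194 @ $6.40 + 320 @ $9.00 = $4,121.60
LIFO COGS: 322 @ $9.40 + 192 @ $7.95 = $4,553.20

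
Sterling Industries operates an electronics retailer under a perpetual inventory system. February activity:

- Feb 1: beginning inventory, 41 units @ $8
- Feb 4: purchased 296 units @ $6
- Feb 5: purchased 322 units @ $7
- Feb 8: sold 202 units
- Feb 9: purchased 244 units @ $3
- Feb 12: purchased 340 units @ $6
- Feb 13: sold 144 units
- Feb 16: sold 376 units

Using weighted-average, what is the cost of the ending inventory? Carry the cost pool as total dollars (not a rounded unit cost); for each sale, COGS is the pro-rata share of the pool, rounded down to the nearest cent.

After Feb 1: 41 on hand, pool $328.00 (≈ $8.0000 each)
After Feb 4: 337 on hand, pool $2,104.00 (≈ $6.2433 each)
After Feb 5: 659 on hand, pool $4,358.00 (≈ $6.6131 each)
Feb 8, sell 202: 202/659 × $4,358.00 → $1,335.83
After Feb 9: 701 on hand, pool $3,754.17 (≈ $5.3554 each)
After Feb 12: 1041 on hand, pool $5,794.17 (≈ $5.5660 each)
Feb 13, sell 144: 144/1041 × $5,794.17 → $801.49
Feb 16, sell 376: 376/897 × $4,992.68 → $2,092.80
Total COGS = $1,335.83 + $801.49 + $2,092.80 = $4,230.12
Ending inventory (cost pool remaining) = $2,899.88

Ending inventory = $2,899.88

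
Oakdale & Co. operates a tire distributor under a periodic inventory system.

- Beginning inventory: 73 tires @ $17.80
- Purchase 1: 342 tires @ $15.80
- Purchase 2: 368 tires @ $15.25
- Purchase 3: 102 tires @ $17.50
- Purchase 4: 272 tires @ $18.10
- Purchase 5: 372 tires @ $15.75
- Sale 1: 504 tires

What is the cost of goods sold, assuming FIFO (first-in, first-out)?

COGS = $8,060.25

Sale 1 (504) [FIFO — oldest first]: 73 @ $17.80 + 342 @ $15.80 + 89 @ $15.25 = $8,060.25
Ending inventory: 279 @ $15.25 + 102 @ $17.50 + 272 @ $18.10 + 372 @ $15.75 = $16,821.95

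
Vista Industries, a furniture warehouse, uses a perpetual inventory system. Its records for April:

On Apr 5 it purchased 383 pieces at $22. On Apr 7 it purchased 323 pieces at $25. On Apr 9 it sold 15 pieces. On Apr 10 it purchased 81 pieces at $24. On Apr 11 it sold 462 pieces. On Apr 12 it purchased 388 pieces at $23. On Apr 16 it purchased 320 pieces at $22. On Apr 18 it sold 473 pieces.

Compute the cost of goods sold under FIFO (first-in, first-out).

Apr 9, 15 sold [FIFO — oldest first]: 15 @ $22 = $330
Apr 11, 462 sold [FIFO — oldest first]: 368 @ $22 + 94 @ $25 = $10,446
Apr 18, 473 sold [FIFO — oldest first]: 229 @ $25 + 81 @ $24 + 163 @ $23 = $11,418
Total COGS = $330 + $10,446 + $11,418 = $22,194
Ending inventory: 225 @ $23 + 320 @ $22 = $12,215
Check: goods available $34,409 = COGS $22,194 + ending $12,215

COGS = $22,194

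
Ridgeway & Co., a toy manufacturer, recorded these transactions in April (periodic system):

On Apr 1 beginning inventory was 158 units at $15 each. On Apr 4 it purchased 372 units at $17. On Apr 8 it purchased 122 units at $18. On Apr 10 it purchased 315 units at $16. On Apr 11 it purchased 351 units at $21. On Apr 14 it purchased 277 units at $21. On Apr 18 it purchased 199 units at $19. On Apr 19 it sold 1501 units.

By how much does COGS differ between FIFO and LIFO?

$1,090

FIFO COGS: 158 @ $15 + 372 @ $17 + 122 @ $18 + 315 @ $16 + 351 @ $21 + 183 @ $21 = $27,144
LIFO COGS: 199 @ $19 + 277 @ $21 + 351 @ $21 + 315 @ $16 + 122 @ $18 + 237 @ $17 = $28,234
Difference = |$27,144 − $28,234| = $1,090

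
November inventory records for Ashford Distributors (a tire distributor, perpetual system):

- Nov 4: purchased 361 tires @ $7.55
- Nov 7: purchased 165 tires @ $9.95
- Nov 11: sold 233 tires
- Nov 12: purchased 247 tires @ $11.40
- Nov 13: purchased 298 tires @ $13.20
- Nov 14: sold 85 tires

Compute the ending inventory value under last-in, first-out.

Nov 11, 233 sold [LIFO — newest first]: 165 @ $9.95 + 68 @ $7.55 = $2,155.15
Nov 14, 85 sold [LIFO — newest first]: 85 @ $13.20 = $1,122.00
Total COGS = $2,155.15 + $1,122.00 = $3,277.15
Ending inventory: 293 @ $7.55 + 247 @ $11.40 + 213 @ $13.20 = $7,839.55
Check: goods available $11,116.70 = COGS $3,277.15 + ending $7,839.55

Ending inventory = $7,839.55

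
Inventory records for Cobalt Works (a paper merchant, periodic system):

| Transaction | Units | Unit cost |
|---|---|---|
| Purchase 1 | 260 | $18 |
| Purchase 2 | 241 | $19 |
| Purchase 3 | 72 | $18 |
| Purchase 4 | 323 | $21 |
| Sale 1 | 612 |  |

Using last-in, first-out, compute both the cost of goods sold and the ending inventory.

COGS = $12,202; ending inventory = $5,136

Sale 1 (612) [LIFO — newest first]: 323 @ $21 + 72 @ $18 + 217 @ $19 = $12,202
Ending inventory: 260 @ $18 + 24 @ $19 = $5,136
Check: goods available $17,338 = COGS $12,202 + ending $5,136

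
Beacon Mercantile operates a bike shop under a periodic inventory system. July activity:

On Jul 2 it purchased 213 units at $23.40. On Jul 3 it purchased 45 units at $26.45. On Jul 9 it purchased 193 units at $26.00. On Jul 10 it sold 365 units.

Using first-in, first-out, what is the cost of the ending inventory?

Ending inventory = $2,236.00

Jul 10, 365 sold [FIFO — oldest first]: 213 @ $23.40 + 45 @ $26.45 + 107 @ $26.00 = $8,956.45
Ending inventory: 86 @ $26.00 = $2,236.00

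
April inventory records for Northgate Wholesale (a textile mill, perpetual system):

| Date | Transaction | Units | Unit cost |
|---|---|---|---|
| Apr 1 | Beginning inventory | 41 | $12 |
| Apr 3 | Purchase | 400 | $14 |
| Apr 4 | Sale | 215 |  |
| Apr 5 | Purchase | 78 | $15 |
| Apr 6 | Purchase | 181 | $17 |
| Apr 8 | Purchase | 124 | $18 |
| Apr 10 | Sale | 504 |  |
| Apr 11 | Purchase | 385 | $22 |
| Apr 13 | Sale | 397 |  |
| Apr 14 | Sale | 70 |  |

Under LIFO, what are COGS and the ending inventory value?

Apr 4, 215 sold [LIFO — newest first]: 215 @ $14 = $3,010
Apr 10, 504 sold [LIFO — newest first]: 124 @ $18 + 181 @ $17 + 78 @ $15 + 121 @ $14 = $8,173
Apr 13, 397 sold [LIFO — newest first]: 385 @ $22 + 12 @ $14 = $8,638
Apr 14, 70 sold [LIFO — newest first]: 52 @ $14 + 18 @ $12 = $944
Total COGS = $3,010 + $8,173 + $8,638 + $944 = $20,765
Ending inventory: 23 @ $12 = $276

COGS = $20,765; ending inventory = $276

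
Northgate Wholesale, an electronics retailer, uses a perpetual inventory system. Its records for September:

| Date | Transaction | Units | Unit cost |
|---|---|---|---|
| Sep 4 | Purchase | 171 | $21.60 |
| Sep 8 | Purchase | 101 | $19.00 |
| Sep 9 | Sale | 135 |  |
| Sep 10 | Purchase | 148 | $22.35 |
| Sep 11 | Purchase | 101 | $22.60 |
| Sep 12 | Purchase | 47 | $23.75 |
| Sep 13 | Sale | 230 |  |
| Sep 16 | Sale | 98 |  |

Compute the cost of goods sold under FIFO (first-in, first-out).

COGS = $9,892.20

Sep 9, 135 sold [FIFO — oldest first]: 135 @ $21.60 = $2,916.00
Sep 13, 230 sold [FIFO — oldest first]: 36 @ $21.60 + 101 @ $19.00 + 93 @ $22.35 = $4,775.15
Sep 16, 98 sold [FIFO — oldest first]: 55 @ $22.35 + 43 @ $22.60 = $2,201.05
Total COGS = $2,916.00 + $4,775.15 + $2,201.05 = $9,892.20
Ending inventory: 58 @ $22.60 + 47 @ $23.75 = $2,427.05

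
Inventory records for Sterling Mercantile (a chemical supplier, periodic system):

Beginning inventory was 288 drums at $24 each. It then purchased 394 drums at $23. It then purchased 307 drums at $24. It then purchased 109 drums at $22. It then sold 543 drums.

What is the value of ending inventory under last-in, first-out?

Ending inventory = $13,053

Sale 1 (543) [LIFO — newest first]: 109 @ $22 + 307 @ $24 + 127 @ $23 = $12,687
Ending inventory: 288 @ $24 + 267 @ $23 = $13,053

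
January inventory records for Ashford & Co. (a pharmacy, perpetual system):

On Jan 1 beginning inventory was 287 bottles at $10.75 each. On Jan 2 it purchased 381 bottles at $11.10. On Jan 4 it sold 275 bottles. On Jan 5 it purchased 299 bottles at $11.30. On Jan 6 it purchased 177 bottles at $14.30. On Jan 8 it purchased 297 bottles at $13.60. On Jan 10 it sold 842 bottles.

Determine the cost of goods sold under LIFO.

COGS = $13,767.40

Jan 4, 275 sold [LIFO — newest first]: 275 @ $11.10 = $3,052.50
Jan 10, 842 sold [LIFO — newest first]: 297 @ $13.60 + 177 @ $14.30 + 299 @ $11.30 + 69 @ $11.10 = $10,714.90
Total COGS = $3,052.50 + $10,714.90 = $13,767.40
Ending inventory: 287 @ $10.75 + 37 @ $11.10 = $3,495.95
Check: goods available $17,263.35 = COGS $13,767.40 + ending $3,495.95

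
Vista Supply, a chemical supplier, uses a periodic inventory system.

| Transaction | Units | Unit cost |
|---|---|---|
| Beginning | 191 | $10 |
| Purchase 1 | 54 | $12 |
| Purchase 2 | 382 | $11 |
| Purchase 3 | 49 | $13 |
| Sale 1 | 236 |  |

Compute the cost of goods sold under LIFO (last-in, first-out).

COGS = $2,694

Sale 1 (236) [LIFO — newest first]: 49 @ $13 + 187 @ $11 = $2,694
Ending inventory: 191 @ $10 + 54 @ $12 + 195 @ $11 = $4,703
Check: goods available $7,397 = COGS $2,694 + ending $4,703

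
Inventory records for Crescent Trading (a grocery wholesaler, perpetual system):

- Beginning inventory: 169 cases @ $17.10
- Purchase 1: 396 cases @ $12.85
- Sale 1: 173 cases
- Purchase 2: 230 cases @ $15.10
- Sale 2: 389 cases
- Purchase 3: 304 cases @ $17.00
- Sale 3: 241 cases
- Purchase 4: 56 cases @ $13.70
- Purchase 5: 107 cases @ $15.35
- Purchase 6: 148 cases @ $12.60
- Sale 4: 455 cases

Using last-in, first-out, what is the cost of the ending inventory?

Sale 1 (173) [LIFO — newest first]: 173 @ $12.85 = $2,223.05
Sale 2 (389) [LIFO — newest first]: 230 @ $15.10 + 159 @ $12.85 = $5,516.15
Sale 3 (241) [LIFO — newest first]: 241 @ $17.00 = $4,097.00
Sale 4 (455) [LIFO — newest first]: 148 @ $12.60 + 107 @ $15.35 + 56 @ $13.70 + 63 @ $17.00 + 64 @ $12.85 + 17 @ $17.10 = $6,458.55
Total COGS = $2,223.05 + $5,516.15 + $4,097.00 + $6,458.55 = $18,294.75
Ending inventory: 152 @ $17.10 = $2,599.20

Ending inventory = $2,599.20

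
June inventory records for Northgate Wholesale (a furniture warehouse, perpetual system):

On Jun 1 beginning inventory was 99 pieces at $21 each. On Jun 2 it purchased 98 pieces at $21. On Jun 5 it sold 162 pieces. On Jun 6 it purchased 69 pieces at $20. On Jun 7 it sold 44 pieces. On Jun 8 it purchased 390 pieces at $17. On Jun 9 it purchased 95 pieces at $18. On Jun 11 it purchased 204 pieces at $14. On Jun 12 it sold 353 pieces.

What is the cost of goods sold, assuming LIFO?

Jun 5, 162 sold [LIFO — newest first]: 98 @ $21 + 64 @ $21 = $3,402
Jun 7, 44 sold [LIFO — newest first]: 44 @ $20 = $880
Jun 12, 353 sold [LIFO — newest first]: 204 @ $14 + 95 @ $18 + 54 @ $17 = $5,484
Total COGS = $3,402 + $880 + $5,484 = $9,766
Ending inventory: 35 @ $21 + 25 @ $20 + 336 @ $17 = $6,947

COGS = $9,766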